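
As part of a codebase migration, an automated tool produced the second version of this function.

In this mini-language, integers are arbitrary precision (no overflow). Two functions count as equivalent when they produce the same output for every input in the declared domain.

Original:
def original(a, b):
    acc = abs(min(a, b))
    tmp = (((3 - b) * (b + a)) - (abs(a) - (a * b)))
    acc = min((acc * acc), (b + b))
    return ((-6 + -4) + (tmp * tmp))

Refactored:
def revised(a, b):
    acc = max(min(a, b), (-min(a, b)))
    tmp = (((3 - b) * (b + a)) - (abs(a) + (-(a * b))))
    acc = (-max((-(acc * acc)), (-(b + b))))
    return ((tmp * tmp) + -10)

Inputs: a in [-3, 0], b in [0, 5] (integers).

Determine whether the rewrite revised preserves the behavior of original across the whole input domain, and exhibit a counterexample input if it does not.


Although constant usage differs; and min/max/abs usage differs; and arithmetic usage differs, 24/24 inputs agree.
verdict: equivalent


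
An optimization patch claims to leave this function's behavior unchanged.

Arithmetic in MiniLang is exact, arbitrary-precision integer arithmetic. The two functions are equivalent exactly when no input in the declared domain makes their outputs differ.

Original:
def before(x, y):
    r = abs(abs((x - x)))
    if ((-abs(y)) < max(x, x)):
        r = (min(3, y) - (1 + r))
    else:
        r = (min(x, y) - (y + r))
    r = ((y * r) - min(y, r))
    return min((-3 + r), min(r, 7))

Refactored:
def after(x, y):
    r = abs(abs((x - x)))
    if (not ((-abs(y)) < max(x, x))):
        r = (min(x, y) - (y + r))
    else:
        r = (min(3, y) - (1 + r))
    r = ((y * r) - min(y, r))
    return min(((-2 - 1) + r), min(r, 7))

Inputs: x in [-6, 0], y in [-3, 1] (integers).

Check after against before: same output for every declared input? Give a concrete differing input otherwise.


Side by side, the visible changes include: constant usage differs; also arithmetic usage differs; also boolean connective usage differs.
One worked example (x=0, y=-3) — before: r := 0 | ((-abs(y)) < max(x, x)): true | r := -4 | r := 16 | result 7; after: r := 0 | (not ((-abs(y)) < max(x, x))): false | r := -4 | r := 16 | result 7; agreement on 7.
Sweeping the whole domain (35 inputs) finds no disagreement.
verdict: equivalent


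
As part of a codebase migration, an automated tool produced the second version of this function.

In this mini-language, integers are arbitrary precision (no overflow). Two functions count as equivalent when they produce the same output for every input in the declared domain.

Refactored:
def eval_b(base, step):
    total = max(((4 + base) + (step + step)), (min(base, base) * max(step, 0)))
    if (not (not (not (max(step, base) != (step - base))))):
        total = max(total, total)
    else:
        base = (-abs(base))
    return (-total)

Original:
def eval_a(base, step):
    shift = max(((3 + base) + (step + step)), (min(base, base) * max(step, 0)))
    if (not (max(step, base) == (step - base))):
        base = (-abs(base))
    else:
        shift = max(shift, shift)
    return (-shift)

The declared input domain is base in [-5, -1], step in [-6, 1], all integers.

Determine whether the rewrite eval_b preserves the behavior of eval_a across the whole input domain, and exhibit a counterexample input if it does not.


Run the pair on base=-5, step=1.
eval_a: shift becomes 0; next (not (max(step, base) == (step - base))) evaluates to true; next base becomes -5; next final value 0
eval_b: total becomes 1; next (not (not (not (max(step, base) != (step - base))))) evaluates to false; next base becomes -5; next final value -1
0 != -1, so the rewrite changes behavior.
verdict: not equivalent; witness: base=-5, step=1


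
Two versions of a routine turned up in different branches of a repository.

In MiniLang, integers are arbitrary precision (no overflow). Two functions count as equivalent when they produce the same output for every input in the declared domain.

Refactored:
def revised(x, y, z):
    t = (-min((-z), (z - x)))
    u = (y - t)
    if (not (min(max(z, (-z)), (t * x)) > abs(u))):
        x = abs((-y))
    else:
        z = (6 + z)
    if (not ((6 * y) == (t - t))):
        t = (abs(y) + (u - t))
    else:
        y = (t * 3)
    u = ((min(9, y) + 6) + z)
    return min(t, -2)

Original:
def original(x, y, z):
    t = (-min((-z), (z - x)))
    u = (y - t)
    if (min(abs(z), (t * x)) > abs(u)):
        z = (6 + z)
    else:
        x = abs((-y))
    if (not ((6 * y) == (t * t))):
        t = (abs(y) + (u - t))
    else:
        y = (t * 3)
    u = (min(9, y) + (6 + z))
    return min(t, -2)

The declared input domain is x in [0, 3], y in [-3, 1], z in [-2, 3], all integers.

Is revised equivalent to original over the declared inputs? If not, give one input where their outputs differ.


Consider the input x=0, y=0, z=-2.
original: t = 2; u = -2; (min(abs(z), (t * x)) > abs(u)) -> false; x = 0; (not ((6 * y) == (t * t))) -> true; t = -4; u = 4; return -4
revised: t = 2; u = -2; (not (min(max(z, (-z)), (t * x)) > abs(u))) -> true; x = 0; (not ((6 * y) == (t - t))) -> false; y = 6; u = 10; return -2
-4 against -2: the behavior changed.
verdict: not equivalent; witness: x=0, y=0, z=-2


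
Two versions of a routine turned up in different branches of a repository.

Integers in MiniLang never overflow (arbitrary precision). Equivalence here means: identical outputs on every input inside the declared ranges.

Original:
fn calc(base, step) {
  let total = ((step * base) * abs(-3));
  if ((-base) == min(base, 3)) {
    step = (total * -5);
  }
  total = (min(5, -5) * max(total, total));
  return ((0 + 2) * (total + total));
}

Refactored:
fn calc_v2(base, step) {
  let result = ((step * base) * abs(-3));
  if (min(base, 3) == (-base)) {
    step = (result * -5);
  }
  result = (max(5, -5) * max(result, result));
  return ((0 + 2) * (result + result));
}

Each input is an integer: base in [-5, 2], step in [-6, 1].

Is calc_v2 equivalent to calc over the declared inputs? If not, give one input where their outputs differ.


Evaluate both at base=-5, step=-6.
calc: total = 90; ((-base) == min(base, 3)) -> false; total = -450; return -1800
calc_v2: result = 90; (min(base, 3) == (-base)) -> false; result = 450; return 1800
-1800 against 1800: the behavior changed.
verdict: not equivalent; witness: base=-5, step=-6


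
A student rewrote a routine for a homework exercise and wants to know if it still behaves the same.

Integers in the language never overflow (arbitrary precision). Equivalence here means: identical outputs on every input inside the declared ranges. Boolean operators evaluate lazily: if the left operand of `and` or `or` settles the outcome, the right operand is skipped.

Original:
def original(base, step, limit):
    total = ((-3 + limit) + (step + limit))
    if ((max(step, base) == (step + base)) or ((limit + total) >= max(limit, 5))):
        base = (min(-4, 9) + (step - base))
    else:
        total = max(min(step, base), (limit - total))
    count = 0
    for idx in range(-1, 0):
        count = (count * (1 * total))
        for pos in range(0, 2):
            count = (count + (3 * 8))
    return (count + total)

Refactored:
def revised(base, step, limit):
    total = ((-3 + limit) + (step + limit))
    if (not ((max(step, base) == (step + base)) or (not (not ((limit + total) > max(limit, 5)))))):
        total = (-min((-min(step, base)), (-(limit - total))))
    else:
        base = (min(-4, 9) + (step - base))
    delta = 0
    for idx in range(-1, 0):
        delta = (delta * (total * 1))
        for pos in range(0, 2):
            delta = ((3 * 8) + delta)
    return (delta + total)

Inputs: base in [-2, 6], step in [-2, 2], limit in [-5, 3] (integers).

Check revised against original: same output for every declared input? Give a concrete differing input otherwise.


Not equivalent: base=-2, step=-1, limit=3 separates them (50 vs 49).
original: total = 2; ((max(step, base) == (step + base)) or ((limit + total) >= max(limit, 5))) -> true; base = -3; count = 0; [idx=-1]; count = 0; [pos=0]; count = 24; [pos=1]; count = 48; return 50
revised: total = 2; (not ((max(step, base) == (step + base)) or (not (not ((limit + total) > max(limit, 5)))))) -> true; total = 1; delta = 0; [idx=-1]; delta = 0; [pos=0]; delta = 24; [pos=1]; delta = 48; return 49
verdict: not equivalent; witness: base=-2, step=-1, limit=3


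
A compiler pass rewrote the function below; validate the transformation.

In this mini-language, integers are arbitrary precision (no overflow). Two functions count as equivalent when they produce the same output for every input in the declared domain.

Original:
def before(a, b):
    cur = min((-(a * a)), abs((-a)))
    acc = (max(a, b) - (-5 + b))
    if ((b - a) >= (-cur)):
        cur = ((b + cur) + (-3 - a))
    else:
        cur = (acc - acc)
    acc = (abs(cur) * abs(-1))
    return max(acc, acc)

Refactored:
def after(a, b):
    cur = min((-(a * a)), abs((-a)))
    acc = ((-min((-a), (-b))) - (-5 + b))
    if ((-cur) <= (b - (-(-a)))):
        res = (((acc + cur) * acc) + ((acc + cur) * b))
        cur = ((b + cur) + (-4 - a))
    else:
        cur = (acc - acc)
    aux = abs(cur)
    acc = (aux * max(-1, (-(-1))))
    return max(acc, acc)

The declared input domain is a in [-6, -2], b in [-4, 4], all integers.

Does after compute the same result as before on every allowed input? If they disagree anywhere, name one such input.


Take a=-2, b=2.
before: cur = -4; acc = 5; ((b - a) >= (-cur)) -> true; cur = -3; acc = 3; return 3
after: cur = -4; acc = 5; ((-cur) <= (b - (-(-a)))) -> true; res = 7; cur = -4; aux = 4; acc = 4; return 4
3 != 4, so the rewrite changes behavior.
verdict: not equivalent; witness: a=-2, b=2


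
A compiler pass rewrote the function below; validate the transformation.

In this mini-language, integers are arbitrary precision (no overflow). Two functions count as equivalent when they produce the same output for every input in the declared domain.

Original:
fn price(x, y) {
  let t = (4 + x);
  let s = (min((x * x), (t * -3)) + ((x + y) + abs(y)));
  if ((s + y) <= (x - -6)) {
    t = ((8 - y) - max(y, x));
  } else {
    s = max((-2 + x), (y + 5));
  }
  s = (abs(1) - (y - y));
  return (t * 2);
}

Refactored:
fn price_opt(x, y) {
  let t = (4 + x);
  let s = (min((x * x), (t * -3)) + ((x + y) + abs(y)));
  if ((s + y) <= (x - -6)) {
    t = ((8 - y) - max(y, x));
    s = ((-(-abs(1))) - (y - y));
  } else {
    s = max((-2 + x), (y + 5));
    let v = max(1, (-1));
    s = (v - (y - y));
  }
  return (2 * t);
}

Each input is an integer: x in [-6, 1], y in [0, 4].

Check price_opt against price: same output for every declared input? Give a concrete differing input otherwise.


Reading the diff, among the changes: min/max/abs usage differs, plus local variable names differ, plus constant usage differs, plus arithmetic usage differs, plus statement counts differ.
Spot check at x=-3, y=0 — price: t = 1; s = -6; ((s + y) <= (x - -6)) -> true; t = 8; s = 1; return 16. price_opt: t = 1; s = -6; ((s + y) <= (x - -6)) -> true; t = 8; s = 1; return 16. Both give 16.
Across all 40 domain points the two functions coincide.
verdict: equivalent


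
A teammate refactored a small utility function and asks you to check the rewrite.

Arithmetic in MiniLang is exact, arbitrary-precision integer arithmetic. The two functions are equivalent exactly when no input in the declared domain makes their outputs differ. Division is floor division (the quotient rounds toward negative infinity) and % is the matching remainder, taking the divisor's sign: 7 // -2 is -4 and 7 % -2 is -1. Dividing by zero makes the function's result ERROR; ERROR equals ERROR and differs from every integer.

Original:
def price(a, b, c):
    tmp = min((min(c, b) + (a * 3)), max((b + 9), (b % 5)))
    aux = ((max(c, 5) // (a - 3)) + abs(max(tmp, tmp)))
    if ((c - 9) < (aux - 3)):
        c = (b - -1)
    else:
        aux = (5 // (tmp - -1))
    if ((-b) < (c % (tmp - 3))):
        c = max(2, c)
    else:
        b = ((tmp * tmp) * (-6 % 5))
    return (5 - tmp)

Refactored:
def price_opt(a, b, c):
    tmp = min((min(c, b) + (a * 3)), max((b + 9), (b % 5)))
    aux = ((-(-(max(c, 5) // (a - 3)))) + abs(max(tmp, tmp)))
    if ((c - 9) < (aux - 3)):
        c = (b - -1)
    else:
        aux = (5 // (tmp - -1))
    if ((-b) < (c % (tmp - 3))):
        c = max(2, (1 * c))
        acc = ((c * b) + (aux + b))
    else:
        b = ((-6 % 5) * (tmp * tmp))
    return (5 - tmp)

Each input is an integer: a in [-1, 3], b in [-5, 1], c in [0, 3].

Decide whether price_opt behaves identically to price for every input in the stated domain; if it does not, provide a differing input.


Behavior is preserved: although arithmetic usage differs; constant usage differs; statement counts differ; local variable names differ, the outputs never diverge.
One worked example (a=0, b=-3, c=1) — price: tmp = -3; aux = 1; ((c - 9) < (aux - 3)) -> true; c = -2; ((-b) < (c % (tmp - 3))) -> false; b = 36; return 8; price_opt: tmp = -3; aux = 1; ((c - 9) < (aux - 3)) -> true; c = -2; ((-b) < (c % (tmp - 3))) -> false; b = 36; return 8; agreement on 8.
Checked all 140 inputs in the declared domain: the outputs agree on every one.
verdict: equivalent


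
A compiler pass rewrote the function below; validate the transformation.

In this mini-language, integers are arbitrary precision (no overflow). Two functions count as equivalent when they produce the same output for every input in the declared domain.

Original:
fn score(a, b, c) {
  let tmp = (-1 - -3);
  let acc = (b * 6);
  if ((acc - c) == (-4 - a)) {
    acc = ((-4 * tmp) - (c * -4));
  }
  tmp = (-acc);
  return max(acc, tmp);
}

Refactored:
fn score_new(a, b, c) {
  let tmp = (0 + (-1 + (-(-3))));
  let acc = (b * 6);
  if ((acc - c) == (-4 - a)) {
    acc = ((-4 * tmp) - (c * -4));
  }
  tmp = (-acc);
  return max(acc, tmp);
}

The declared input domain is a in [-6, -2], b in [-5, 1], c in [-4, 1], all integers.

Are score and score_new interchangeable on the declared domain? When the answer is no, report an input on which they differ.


The two versions differ — the changes include arithmetic usage differs, constant usage differs.
Tracing a=-2, b=-2, c=-3: score: tmp=2, then acc=-12, then ((acc - c) == (-4 - a)) is false, then tmp=12, then returns 12 | score_new: tmp=2, then acc=-12, then ((acc - c) == (-4 - a)) is false, then tmp=12, then returns 12 — matching result 12.
Sweeping the whole domain (210 inputs) finds no disagreement.
verdict: equivalent


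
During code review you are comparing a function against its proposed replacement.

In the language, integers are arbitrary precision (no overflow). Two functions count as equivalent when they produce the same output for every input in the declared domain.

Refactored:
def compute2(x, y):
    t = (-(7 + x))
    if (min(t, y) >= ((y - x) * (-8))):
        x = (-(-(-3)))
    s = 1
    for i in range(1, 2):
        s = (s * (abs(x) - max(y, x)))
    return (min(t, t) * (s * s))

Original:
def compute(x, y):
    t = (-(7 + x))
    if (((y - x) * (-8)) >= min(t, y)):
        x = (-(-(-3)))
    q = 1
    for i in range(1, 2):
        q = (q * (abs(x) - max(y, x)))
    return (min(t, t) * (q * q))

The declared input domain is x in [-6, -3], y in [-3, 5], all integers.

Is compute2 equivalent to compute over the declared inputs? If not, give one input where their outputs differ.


These are not equivalent — on x=-6, y=-3 the outputs split (-81 vs -36).
compute: t becomes -1; next (((y - x) * (-8)) >= min(t, y)) evaluates to false; next q becomes 1; next at i=1:; next q becomes 9; next final value -81
compute2: t becomes -1; next (min(t, y) >= ((y - x) * (-8))) evaluates to true; next x becomes -3; next s becomes 1; next at i=1:; next s becomes 6; next final value -36
verdict: not equivalent; witness: x=-6, y=-3


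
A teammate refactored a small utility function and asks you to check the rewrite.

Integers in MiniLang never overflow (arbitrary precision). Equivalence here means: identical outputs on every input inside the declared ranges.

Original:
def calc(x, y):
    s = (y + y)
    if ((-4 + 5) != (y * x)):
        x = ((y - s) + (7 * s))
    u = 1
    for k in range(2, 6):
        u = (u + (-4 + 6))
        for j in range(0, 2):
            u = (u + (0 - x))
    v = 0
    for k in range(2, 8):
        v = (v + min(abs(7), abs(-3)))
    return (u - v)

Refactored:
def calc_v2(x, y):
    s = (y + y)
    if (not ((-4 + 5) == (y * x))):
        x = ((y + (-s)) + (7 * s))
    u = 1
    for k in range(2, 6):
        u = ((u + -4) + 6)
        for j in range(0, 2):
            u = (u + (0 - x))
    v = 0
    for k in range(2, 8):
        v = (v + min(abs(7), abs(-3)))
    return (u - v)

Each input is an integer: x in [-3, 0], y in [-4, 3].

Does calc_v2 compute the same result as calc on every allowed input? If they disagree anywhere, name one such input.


Differences: arithmetic usage differs; boolean connective usage differs; comparison usage differs — yet all 32 inputs agree.
verdict: equivalent


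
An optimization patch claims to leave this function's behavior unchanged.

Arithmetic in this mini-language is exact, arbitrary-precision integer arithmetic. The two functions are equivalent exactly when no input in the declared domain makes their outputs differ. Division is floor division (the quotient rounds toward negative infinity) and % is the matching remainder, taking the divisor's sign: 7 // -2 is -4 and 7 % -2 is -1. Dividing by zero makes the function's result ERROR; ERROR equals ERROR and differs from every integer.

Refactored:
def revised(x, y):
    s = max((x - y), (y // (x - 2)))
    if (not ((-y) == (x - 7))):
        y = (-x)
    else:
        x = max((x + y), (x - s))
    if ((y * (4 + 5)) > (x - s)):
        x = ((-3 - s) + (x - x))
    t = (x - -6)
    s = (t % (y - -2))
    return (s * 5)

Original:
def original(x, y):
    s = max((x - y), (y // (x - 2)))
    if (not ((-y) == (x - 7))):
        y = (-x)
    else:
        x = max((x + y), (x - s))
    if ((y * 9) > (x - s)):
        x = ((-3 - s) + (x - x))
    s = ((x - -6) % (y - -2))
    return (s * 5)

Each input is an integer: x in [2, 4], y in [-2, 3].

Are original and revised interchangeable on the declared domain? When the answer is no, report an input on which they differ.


Comparing the listings, the differences include: constant usage differs, and statement counts differ, and local variable names differ, and arithmetic usage differs.
Tracing x=4, y=2: original: s becomes 2; next (not ((-y) == (x - 7))) evaluates to true; next y becomes -4; next ((y * 9) > (x - s)) evaluates to false; next s becomes 0; next final value 0 | revised: s becomes 2; next (not ((-y) == (x - 7))) evaluates to true; next y becomes -4; next ((y * (4 + 5)) > (x - s)) evaluates to false; next t becomes 10; next s becomes 0; next final value 0 — matching result 0.
An exhaustive pass over the 18 declared inputs shows identical outputs.
verdict: equivalent


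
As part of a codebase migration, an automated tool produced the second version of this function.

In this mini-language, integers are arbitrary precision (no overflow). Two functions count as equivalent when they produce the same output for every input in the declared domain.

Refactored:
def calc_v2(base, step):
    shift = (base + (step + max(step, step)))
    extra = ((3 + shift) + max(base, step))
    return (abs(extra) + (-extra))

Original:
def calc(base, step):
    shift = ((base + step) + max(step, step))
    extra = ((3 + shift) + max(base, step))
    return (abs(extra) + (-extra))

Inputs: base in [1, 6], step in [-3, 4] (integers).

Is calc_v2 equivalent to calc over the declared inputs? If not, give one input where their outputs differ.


Differences: same computation, different form — yet all 48 inputs agree.
verdict: equivalent


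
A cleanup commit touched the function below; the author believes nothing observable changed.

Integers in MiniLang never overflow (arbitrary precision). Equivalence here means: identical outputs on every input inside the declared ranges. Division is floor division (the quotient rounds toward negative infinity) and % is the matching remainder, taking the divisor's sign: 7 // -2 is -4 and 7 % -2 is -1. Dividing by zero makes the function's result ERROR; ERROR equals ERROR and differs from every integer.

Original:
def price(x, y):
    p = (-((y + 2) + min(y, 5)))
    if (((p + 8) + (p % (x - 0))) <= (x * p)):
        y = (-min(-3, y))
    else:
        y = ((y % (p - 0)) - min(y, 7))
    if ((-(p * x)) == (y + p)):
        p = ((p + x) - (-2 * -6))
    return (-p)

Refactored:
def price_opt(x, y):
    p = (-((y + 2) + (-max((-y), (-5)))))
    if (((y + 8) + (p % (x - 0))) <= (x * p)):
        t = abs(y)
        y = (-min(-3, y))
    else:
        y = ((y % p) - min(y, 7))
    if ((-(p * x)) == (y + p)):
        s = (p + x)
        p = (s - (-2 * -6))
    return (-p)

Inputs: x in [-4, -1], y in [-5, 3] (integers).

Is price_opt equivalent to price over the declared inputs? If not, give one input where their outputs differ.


These are not equivalent — on x=-2, y=1 the outputs split (4 vs 18).
price: p=-4, then (((p + 8) + (p % (x - 0))) <= (x * p)) is true, then y=3, then ((-(p * x)) == (y + p)) is false, then returns 4
price_opt: p=-4, then (((y + 8) + (p % (x - 0))) <= (x * p)) is false, then y=-4, then ((-(p * x)) == (y + p)) is true, then s=-6, then p=-18, then returns 18
verdict: not equivalent; witness: x=-2, y=1


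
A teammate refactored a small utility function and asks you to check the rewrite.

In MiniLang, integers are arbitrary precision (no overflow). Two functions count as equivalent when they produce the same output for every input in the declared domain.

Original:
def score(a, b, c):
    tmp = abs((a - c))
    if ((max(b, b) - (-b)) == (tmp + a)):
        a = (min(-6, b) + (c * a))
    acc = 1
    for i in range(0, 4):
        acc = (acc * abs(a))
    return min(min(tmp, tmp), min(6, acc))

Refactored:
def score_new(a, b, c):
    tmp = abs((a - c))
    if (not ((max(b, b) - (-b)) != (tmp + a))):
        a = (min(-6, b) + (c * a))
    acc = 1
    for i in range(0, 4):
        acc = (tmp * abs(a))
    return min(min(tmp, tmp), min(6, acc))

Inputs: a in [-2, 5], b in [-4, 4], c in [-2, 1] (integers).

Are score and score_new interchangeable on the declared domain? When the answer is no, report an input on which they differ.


These are not equivalent — on a=-1, b=-4, c=1 the outputs split (1 vs 2).
score: tmp = 2; ((max(b, b) - (-b)) == (tmp + a)) -> false; acc = 1; [i=0]; acc = 1; [i=1]; acc = 1; [i=2]; acc = 1; [i=3]; acc = 1; return 1
score_new: tmp = 2; (not ((max(b, b) - (-b)) != (tmp + a))) -> false; acc = 1; [i=0]; acc = 2; [i=1]; acc = 2; [i=2]; acc = 2; [i=3]; acc = 2; return 2
verdict: not equivalent; witness: a=-1, b=-4, c=1


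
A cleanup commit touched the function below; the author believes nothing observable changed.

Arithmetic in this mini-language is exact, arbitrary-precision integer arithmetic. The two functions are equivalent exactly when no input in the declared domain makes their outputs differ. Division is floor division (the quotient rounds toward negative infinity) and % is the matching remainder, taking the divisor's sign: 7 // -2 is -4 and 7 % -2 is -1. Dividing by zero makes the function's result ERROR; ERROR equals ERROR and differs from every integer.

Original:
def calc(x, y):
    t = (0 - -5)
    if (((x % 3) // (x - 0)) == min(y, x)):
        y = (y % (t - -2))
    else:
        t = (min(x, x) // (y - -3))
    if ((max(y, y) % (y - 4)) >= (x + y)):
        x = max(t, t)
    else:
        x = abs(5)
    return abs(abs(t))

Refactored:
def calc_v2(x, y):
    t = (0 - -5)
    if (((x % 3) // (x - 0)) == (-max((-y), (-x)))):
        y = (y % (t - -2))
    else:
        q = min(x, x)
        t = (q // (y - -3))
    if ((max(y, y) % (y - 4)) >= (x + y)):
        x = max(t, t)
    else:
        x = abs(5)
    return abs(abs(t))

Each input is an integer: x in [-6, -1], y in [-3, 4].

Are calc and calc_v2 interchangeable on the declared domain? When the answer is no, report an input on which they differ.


Differences: min/max/abs usage differs, local variable names differ, statement counts differ — yet all 48 inputs agree.
verdict: equivalent


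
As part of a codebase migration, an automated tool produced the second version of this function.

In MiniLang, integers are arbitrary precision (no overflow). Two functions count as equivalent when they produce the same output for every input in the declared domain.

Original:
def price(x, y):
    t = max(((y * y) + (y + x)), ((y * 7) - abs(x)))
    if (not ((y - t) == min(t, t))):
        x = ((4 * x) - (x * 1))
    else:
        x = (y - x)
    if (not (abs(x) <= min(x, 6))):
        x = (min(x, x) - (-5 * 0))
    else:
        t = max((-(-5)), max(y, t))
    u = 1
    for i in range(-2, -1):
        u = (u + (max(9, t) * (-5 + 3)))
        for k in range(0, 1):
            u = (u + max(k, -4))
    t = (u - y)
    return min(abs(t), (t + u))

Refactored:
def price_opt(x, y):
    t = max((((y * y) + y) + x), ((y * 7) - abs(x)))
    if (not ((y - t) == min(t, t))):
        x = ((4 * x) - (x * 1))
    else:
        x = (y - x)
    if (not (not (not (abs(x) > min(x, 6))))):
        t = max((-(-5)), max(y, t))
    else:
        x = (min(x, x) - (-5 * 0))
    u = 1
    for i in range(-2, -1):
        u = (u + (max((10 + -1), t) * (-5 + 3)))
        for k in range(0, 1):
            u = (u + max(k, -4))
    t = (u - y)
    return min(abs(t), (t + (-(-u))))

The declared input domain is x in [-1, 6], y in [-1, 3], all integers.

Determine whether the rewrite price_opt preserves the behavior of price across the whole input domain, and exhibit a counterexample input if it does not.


Equivalent — the differences include constant usage differs; also boolean connective usage differs; also arithmetic usage differs; also comparison usage differs, yet no declared input distinguishes the two.
As a probe, take x=2, y=-1: price runs t := 2 | (not ((y - t) == min(t, t))): true | x := 6 | (not (abs(x) <= min(x, 6))): false | t := 5 | u := 1 | iter i=-2: | u := -17 | iter k=0: | u := -17 | t := -16 | result -33; price_opt runs t := 2 | (not ((y - t) == min(t, t))): true | x := 6 | (not (not (not (abs(x) > min(x, 6))))): true | t := 5 | u := 1 | iter i=-2: | u := -17 | iter k=0: | u := -17 | t := -16 | result -33; both end at -33.
Every one of the 40 inputs gives matching results.
verdict: equivalent


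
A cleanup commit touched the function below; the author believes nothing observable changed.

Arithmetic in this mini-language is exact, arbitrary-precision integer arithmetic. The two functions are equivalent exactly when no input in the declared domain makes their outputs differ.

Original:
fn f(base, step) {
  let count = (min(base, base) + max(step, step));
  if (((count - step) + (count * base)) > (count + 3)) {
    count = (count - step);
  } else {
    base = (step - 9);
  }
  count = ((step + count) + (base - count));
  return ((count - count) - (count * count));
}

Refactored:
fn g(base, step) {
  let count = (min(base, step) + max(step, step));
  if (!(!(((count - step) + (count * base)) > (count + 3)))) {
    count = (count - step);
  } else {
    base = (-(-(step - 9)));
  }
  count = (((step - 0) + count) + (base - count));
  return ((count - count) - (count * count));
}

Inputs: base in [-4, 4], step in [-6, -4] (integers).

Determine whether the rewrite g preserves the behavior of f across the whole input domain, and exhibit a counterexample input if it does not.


Not equivalent: base=4, step=-4 separates them (0 vs -289).
f: count := 0 | (((count - step) + (count * base)) > (count + 3)): true | count := 4 | count := 0 | result 0
g: count := -8 | (!(!(((count - step) + (count * base)) > (count + 3)))): false | base := -13 | count := -17 | result -289
verdict: not equivalent; witness: base=4, step=-4


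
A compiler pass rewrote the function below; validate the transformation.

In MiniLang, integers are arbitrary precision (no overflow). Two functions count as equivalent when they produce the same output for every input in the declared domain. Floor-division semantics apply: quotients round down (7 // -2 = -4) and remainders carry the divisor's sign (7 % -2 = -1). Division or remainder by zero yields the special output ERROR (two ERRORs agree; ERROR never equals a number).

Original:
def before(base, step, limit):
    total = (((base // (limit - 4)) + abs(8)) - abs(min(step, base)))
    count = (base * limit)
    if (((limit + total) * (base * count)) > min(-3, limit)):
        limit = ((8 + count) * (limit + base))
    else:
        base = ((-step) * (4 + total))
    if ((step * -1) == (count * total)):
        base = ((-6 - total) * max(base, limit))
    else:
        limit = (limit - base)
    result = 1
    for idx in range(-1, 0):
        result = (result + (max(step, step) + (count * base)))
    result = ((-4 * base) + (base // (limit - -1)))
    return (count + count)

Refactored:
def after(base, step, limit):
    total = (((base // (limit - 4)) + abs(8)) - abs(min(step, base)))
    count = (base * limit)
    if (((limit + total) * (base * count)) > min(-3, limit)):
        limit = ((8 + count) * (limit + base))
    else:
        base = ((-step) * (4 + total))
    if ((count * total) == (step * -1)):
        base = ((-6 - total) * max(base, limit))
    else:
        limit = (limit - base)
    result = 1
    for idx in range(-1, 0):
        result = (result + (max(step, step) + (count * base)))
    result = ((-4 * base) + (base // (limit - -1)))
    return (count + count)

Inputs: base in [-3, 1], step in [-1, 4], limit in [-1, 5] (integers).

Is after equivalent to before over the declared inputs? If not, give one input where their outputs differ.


Although same computation, different form, 210/210 inputs agree.
verdict: equivalent


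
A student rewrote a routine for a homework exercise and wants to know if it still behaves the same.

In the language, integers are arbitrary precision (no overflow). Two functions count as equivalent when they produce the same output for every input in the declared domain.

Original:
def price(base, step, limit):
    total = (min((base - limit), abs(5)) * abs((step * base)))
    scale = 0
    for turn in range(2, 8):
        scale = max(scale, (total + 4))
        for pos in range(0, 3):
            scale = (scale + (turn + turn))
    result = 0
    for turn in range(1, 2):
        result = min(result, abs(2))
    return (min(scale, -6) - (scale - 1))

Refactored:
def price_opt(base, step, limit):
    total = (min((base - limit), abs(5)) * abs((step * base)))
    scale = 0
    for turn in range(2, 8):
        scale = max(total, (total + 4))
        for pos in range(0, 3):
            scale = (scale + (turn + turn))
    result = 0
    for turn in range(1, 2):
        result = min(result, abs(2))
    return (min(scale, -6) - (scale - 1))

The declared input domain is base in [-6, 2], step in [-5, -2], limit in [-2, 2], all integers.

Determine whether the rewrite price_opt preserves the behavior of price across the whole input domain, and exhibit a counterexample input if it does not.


Try base=-6, step=-5, limit=-2.
price: total := -120 | scale := 0 | iter turn=2: | scale := 0 | iter pos=0: | scale := 4 | iter pos=1: | scale := 8 | iter pos=2: | scale := 12 | iter turn=3: | scale := 12 | iter pos=0: | scale := 18 | iter pos=1: | scale := 24 | iter pos=2: | scale := 30 | iter turn=4: | scale := 30 | iter pos=0: | scale := 38 | iter pos=1: | scale := 46 | iter pos=2: | scale := 54 | iter turn=5: | scale := 54 | iter pos=0: | scale := 64 | iter pos=1: | scale := 74 | iter pos=2: | scale := 84 | iter turn=6: | scale := 84 | iter pos=0: | scale := 96 | iter pos=1: | scale := 108 | iter pos=2: | scale := 120 | iter turn=7: | scale := 120 | iter pos=0: | scale := 134 | iter pos=1: | scale := 148 | iter pos=2: | scale := 162 | result := 0 | iter turn=1: | result := 0 | result -167
price_opt: total := -120 | scale := 0 | iter turn=2: | scale := -116 | iter pos=0: | scale := -112 | iter pos=1: | scale := -108 | iter pos=2: | scale := -104 | iter turn=3: | scale := -116 | iter pos=0: | scale := -110 | iter pos=1: | scale := -104 | iter pos=2: | scale := -98 | iter turn=4: | scale := -116 | iter pos=0: | scale := -108 | iter pos=1: | scale := -100 | iter pos=2: | scale := -92 | iter turn=5: | scale := -116 | iter pos=0: | scale := -106 | iter pos=1: | scale := -96 | iter pos=2: | scale := -86 | iter turn=6: | scale := -116 | iter pos=0: | scale := -104 | iter pos=1: | scale := -92 | iter pos=2: | scale := -80 | iter turn=7: | scale := -116 | iter pos=0: | scale := -102 | iter pos=1: | scale := -88 | iter pos=2: | scale := -74 | result := 0 | iter turn=1: | result := 0 | result 1
-167 against 1: the behavior changed.
verdict: not equivalent; witness: base=-6, step=-5, limit=-2


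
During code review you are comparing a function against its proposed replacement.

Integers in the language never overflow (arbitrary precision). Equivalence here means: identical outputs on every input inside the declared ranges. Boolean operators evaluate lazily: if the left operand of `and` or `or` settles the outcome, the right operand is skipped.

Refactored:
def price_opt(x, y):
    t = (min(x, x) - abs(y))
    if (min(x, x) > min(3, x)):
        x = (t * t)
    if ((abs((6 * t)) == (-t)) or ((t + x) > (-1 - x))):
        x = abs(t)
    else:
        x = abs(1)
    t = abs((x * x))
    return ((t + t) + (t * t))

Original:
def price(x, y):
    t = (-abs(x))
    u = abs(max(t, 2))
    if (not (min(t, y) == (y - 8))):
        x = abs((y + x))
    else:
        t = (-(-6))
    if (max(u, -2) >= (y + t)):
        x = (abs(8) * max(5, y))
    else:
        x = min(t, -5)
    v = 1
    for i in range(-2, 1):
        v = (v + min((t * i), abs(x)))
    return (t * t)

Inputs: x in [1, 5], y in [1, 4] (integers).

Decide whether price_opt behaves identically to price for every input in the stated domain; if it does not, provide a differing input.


Evaluate both at x=1, y=1.
price: t becomes -1; next u becomes 2; next (not (min(t, y) == (y - 8))) evaluates to true; next x becomes 2; next (max(u, -2) >= (y + t)) evaluates to true; next x becomes 40; next v becomes 1; next at i=-2:; next v becomes 3; next at i=-1:; next v becomes 4; next at i=0:; next v becomes 4; next final value 1
price_opt: t becomes 0; next (min(x, x) > min(3, x)) evaluates to false; next ((abs((6 * t)) == (-t)) or ((t + x) > (-1 - x))) evaluates to true; next x becomes 0; next t becomes 0; next final value 0
1 vs 0 — the two versions disagree here.
verdict: not equivalent; witness: x=1, y=1


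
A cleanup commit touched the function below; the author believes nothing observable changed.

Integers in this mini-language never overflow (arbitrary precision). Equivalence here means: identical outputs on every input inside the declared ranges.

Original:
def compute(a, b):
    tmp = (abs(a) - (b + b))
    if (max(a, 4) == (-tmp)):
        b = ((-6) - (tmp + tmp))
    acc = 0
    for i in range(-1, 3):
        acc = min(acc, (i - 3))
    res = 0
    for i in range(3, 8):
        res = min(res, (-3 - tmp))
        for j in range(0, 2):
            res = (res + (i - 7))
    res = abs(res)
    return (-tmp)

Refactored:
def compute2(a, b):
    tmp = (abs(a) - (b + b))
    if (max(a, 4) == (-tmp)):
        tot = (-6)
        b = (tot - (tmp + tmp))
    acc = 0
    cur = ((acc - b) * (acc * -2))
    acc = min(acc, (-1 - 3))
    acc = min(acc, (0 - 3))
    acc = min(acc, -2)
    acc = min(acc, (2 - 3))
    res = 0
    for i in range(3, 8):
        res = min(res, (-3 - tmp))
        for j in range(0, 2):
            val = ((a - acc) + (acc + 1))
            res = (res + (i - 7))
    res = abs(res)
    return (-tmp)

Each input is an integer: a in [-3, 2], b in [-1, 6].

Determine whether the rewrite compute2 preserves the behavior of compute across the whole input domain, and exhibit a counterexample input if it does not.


Changes here: constant usage differs; and local variable names differ; and arithmetic usage differs; and statement counts differ; and min/max/abs usage differs; and loop structure differs; the full 48-point sweep finds no disagreement.
verdict: equivalent


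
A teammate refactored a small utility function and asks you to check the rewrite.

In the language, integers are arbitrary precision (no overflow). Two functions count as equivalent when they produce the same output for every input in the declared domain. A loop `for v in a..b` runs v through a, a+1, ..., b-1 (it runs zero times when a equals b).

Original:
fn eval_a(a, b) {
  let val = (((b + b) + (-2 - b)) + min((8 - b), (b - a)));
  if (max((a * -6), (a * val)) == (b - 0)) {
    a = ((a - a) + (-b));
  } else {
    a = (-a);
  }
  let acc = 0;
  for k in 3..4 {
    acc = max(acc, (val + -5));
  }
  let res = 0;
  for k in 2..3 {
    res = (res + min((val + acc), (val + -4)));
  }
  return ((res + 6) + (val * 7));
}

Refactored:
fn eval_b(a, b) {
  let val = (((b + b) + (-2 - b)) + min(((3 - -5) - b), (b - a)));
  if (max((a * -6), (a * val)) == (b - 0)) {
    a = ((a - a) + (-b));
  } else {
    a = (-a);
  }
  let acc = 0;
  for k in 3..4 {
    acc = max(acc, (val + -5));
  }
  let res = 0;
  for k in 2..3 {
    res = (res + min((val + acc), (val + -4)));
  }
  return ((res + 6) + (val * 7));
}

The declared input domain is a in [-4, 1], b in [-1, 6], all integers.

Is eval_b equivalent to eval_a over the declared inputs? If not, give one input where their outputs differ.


Comparing the listings, the differences include: constant usage differs; arithmetic usage differs.
Spot check at a=0, b=5 — eval_a: val := 6 | (max((a * -6), (a * val)) == (b - 0)): false | a := 0 | acc := 0 | iter k=3: | acc := 1 | res := 0 | iter k=2: | res := 2 | result 50. eval_b: val := 6 | (max((a * -6), (a * val)) == (b - 0)): false | a := 0 | acc := 0 | iter k=3: | acc := 1 | res := 0 | iter k=2: | res := 2 | result 50. Both give 50.
Every one of the 48 inputs gives matching results.
verdict: equivalent


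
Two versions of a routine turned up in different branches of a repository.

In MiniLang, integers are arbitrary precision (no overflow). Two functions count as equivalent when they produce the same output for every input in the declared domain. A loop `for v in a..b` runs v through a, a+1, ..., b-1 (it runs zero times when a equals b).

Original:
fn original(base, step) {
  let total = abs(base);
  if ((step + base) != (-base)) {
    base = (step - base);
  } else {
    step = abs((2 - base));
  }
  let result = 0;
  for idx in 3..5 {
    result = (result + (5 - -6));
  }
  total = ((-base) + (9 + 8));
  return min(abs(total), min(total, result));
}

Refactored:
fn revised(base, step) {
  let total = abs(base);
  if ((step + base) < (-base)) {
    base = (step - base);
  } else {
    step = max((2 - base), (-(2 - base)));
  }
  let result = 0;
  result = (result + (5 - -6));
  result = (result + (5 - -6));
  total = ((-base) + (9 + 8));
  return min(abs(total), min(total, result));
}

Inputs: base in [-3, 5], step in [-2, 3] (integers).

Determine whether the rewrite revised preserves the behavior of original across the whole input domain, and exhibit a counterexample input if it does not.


Not equivalent: base=-1, step=3 separates them (13 vs 18).
original: total = 1; ((step + base) != (-base)) -> true; base = 4; result = 0; [idx=3]; result = 11; [idx=4]; result = 22; total = 13; return 13
revised: total = 1; ((step + base) < (-base)) -> false; step = 3; result = 0; result = 11; result = 22; total = 18; return 18
verdict: not equivalent; witness: base=-1, step=3


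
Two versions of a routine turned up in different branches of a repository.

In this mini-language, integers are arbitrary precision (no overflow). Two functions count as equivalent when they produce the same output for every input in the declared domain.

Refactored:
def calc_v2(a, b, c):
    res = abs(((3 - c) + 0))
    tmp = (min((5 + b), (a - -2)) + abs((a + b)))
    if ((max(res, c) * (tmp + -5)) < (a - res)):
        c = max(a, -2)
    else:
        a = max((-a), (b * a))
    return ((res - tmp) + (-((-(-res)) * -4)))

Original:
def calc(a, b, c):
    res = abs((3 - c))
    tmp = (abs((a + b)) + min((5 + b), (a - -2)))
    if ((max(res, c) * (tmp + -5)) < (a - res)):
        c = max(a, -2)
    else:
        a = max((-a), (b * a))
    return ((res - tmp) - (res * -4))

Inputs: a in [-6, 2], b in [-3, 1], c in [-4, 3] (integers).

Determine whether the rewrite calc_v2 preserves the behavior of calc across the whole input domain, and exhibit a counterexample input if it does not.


Comparing the listings, the differences include: constant usage differs; and arithmetic usage differs.
One worked example (a=1, b=-3, c=-4) — calc: res=7, then tmp=4, then ((max(res, c) * (tmp + -5)) < (a - res)) is true, then c=1, then returns 31; calc_v2: res=7, then tmp=4, then ((max(res, c) * (tmp + -5)) < (a - res)) is true, then c=1, then returns 31; agreement on 31.
Sweeping the whole domain (360 inputs) finds no disagreement.
verdict: equivalent
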